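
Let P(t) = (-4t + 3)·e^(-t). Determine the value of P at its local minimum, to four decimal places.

P'(t) = (-4)·e^(-t) + (-4t + 3)·(-1)·e^(-t) = (4t - 7)·e^(-t). Since e^(-t) > 0, the only critical point is t = 7/4.
P''(7/4) has the same sign as 4 > 0, so this is a local minimum.
P(7/4) = (-4)·e^(-7/4) ≈ -0.6951.

-0.6951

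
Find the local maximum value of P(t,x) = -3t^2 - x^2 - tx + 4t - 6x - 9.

49/11

∂P/∂t = -6t - x + 4 = 0 and ∂P/∂x = -t - 2x - 6 = 0, so (t, x) = (14/11, -40/11).
The Hessian has P_{tt} = -6, P_{xx} = -2, P_{tx} = -1, giving D = 11 > 0 with P_{tt} < 0, so the point is a local maximum.
P(14/11, -40/11) = 49/11.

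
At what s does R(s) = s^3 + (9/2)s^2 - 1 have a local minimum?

R'(s) = 3s^2 + 9s = 0 at s = -3, 0.
R''(s) = 6s + 9. R''(-3) = -9 < 0 ⇒ local maximum; R''(0) = 9 > 0 ⇒ local minimum.
Thus R has its local minimum at s = 0, with value -1.

0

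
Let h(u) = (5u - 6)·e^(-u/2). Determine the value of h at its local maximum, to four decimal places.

2.0190

Differentiating with the product rule gives h'(u) = (-(5/2)u + 8)·e^(-u/2). Since e^(-u/2) > 0, the only critical point is u = 16/5.
h''(16/5) has the same sign as -5/2 < 0, so this is a local maximum.
h(16/5) = (10)·e^(-8/5) ≈ 2.0190.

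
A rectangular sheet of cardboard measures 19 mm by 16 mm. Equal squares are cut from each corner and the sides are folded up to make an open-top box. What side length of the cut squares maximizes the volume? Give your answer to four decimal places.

With cut size x, the volume is V(x) = x(19 − 2x)(16 − 2x) for 0 < x < 8.
V'(x) = 12x^2 − 140x + 304. Setting V'(x) = 0 gives x ≈ 2.8847 (the root in (0, 8)).
V''(x) = 24x − 140 is negative there, so this is the maximum; V ≈ 390.4643.

2.8847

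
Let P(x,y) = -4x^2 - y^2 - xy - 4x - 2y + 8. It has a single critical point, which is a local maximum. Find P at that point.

48/5

∂P/∂x = -8x - y - 4 = 0 and ∂P/∂y = -x - 2y - 2 = 0, so (x, y) = (-2/5, -4/5).
The Hessian has P_{xx} = -8, P_{yy} = -2, P_{xy} = -1, giving D = 15 > 0 with P_{xx} < 0, so the point is a local maximum.
P(-2/5, -4/5) = 48/5.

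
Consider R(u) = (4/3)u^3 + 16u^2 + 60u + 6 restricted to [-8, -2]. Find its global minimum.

-398/3

Differentiating, R'(u) = 4u^2 + 32u + 60; which vanishes at u = -5 and u = -3.
Compare values at every candidate in [-8, -2]: R(-8) = -398/3,  R(-5) = -182/3,  R(-3) = -66,  R(-2) = -182/3.
So the minimum is R(-8) = -398/3.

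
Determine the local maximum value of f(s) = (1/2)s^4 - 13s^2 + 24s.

23/2

Critical points: f'(s) = 2s^3 - 26s + 24 vanishes at s = -4, 1, 3.
f''(s) = 6s^2 - 26. f''(-4) = 70 > 0 ⇒ local minimum; f''(1) = -20 < 0 ⇒ local maximum; f''(3) = 28 > 0 ⇒ local minimum.
So the local maximum value is f(1) = 23/2.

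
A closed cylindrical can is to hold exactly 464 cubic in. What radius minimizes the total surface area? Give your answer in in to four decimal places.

4.1955

With radius r and height h, πr²h = 464 so h = 464/(πr²), and S(r) = 2πr² + 2πrh = 2πr² + 2·464/r.
S'(r) = 4πr − 2·464/r² = 0 ⇒ r³ = 464/(2π), so r ≈ 4.1955 and h = 2r ≈ 8.3909.
S''(r) = 4π + 4·464/r³ > 0, so this is the minimum; S ≈ 331.7874.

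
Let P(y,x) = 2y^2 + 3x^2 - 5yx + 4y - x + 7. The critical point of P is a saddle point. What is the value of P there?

∂P/∂y = 4y - 5x + 4 = 0 and ∂P/∂x = -5y + 6x - 1 = 0, so (y, x) = (19, 16).
The Hessian has P_{yy} = 4, P_{xx} = 6, P_{yx} = -5, giving D = -1 < 0, so the point is a saddle point.
P(19, 16) = 37.

37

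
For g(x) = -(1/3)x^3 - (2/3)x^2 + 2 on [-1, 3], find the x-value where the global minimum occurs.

g'(x) = -x^2 - (4/3)x, whose only zero in [-1, 3] is x = 0.
Candidates: g(-1) = 5/3,  g(0) = 2,  g(3) = -13.
Hence the absolute minimum is -13 at x = 3.

3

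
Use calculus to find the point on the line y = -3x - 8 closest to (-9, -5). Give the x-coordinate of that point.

Minimize D(x)^2 = (x + 9)^2 + (-3x - 3)^2.
d/dx[D^2] = 2(x + 9) + 2·(-3)·(-3x - 3) = 0 ⇒ x = -9/5.
Then y = -13/5 and the distance is √(288/5) ≈ 7.5895.

-9/5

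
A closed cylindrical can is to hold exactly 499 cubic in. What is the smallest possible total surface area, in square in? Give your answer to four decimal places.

With radius r and height h, πr²h = 499 so h = 499/(πr²), and S(r) = 2πr² + 2πrh = 2πr² + 2·499/r.
S'(r) = 4πr − 2·499/r² = 0 ⇒ r³ = 499/(2π), so r ≈ 4.2984 and h = 2r ≈ 8.5968.
S''(r) = 4π + 4·499/r³ > 0, so this is the minimum; S ≈ 348.2691.

348.2691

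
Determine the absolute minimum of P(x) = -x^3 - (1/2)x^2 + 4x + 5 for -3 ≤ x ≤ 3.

-29/2

Differentiating, P'(x) = -3x^2 - x + 4; which vanishes at x = -4/3 and x = 1.
Compare values at every candidate in [-3, 3]: P(-3) = 31/2,  P(-4/3) = 31/27,  P(1) = 15/2,  P(3) = -29/2.
The minimum over the interval is -29/2, attained at x = 3.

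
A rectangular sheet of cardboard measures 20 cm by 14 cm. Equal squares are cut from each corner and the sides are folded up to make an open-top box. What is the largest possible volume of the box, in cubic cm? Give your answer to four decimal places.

With cut size x, the volume is V(x) = x(20 − 2x)(14 − 2x) for 0 < x < 7.
V'(x) = 12x^2 − 136x + 280. Setting V'(x) = 0 gives x ≈ 2.7039 (the root in (0, 7)).
V''(x) = 24x − 136 is negative there, so this is the maximum; V ≈ 339.0126.

339.0126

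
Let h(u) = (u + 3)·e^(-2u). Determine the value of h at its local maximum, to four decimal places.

74.2066

h'(u) = 1·e^(-2u) + (u + 3)·(-2)·e^(-2u) = (-2u - 5)·e^(-2u). Since e^(-2u) > 0, the only critical point is u = -5/2.
h''(-5/2) has the same sign as -2 < 0, so this is a local maximum.
h(-5/2) = (1/2)·e^(5) ≈ 74.2066.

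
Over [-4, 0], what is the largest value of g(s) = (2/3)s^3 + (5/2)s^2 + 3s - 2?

-2

g'(s) = 2s^2 + 5s + 3, which vanishes at s = -3/2 and s = -1.
Candidates: g(-4) = -50/3; g(-3/2) = -25/8; g(-1) = -19/6; g(0) = -2.
The maximum over the interval is -2, attained at s = 0.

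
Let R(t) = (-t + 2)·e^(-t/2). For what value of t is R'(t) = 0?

4

By the product rule, R'(t) = ((1/2)t - 2)·e^(-t/2). Since e^(-t/2) > 0, the only critical point is t = 4.
R''(4) has the same sign as 1/2 > 0, so this is a local minimum.
R(4) = (-2)·e^(-2) ≈ -0.2707.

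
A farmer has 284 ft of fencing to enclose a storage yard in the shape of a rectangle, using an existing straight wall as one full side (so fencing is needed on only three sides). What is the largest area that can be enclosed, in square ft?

10082

Let the sides perpendicular to the wall have length x and the parallel side y, so 2x + y = 284 and the area is A = xy = x(284 − 2x).
A'(x) = 284 − 4x = 0 gives x = 71, and A''(x) = −4 < 0 confirms a maximum.
Then y = 284 − 2·71 = 142 and A = 10082.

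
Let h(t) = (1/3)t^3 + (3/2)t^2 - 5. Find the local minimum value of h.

h'(t) = t^2 + 3t = 0 at t = -3, 0.
Since h''(t) = 2t + 3, we get h''(-3) = -3 < 0 ⇒ local maximum; h''(0) = 3 > 0 ⇒ local minimum.
So the local minimum value is h(0) = -5.

-5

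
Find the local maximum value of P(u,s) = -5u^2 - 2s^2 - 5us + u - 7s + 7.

129/5

∂P/∂u = -10u - 5s + 1 = 0 and ∂P/∂s = -5u - 4s - 7 = 0, so (u, s) = (13/5, -5).
The Hessian has P_{uu} = -10, P_{ss} = -4, P_{us} = -5, giving D = 15 > 0 with P_{uu} < 0, so the point is a local maximum.
P(13/5, -5) = 129/5.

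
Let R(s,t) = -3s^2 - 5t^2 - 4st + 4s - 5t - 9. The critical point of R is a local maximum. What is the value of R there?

∂R/∂s = -6s - 4t + 4 = 0 and ∂R/∂t = -4s - 10t - 5 = 0, so (s, t) = (15/11, -23/22).
The Hessian has R_{ss} = -6, R_{tt} = -10, R_{st} = -4, giving D = 44 > 0 with R_{ss} < 0, so the point is a local maximum.
R(15/11, -23/22) = -161/44.

-161/44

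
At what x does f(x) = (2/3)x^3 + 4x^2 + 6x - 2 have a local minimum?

-1

Critical points: f'(x) = 2x^2 + 8x + 6 vanishes at x = -3, -1.
Since f''(x) = 4x + 8, we get f''(-3) = -4 < 0 ⇒ local maximum; f''(-1) = 4 > 0 ⇒ local minimum.
The local minimum is f(-1) = -14/3.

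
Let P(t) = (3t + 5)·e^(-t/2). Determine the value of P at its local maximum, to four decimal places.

5.0789

Differentiating with the product rule gives P'(t) = (-(3/2)t + 1/2)·e^(-t/2). Since e^(-t/2) > 0, the only critical point is t = 1/3.
P''(1/3) has the same sign as -3/2 < 0, so this is a local maximum.
P(1/3) = (6)·e^(-1/6) ≈ 5.0789.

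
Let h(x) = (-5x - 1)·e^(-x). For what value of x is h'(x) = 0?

Differentiating with the product rule gives h'(x) = (5x - 4)·e^(-x). Since e^(-x) > 0, the only critical point is x = 4/5.
h''(4/5) has the same sign as 5 > 0, so this is a local minimum.
h(4/5) = (-5)·e^(-4/5) ≈ -2.2466.

4/5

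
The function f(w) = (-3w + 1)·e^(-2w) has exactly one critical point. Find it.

5/6

f'(w) = (-3)·e^(-2w) + (-3w + 1)·(-2)·e^(-2w) = (6w - 5)·e^(-2w). Since e^(-2w) > 0, the only critical point is w = 5/6.
f''(5/6) has the same sign as 6 > 0, so this is a local minimum.
f(5/6) = (-3/2)·e^(-5/3) ≈ -0.2833.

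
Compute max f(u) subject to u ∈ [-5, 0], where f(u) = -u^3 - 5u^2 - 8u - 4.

The derivative is -3u^2 - 10u - 8, which vanishes at u = -2 and u = -4/3.
Compare values at every candidate in [-5, 0]: f(-5) = 36, f(-2) = 0, f(-4/3) = 4/27, f(0) = -4.
The maximum over the interval is 36, attained at u = -5.

36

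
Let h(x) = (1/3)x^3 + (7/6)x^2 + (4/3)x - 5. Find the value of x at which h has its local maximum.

-4/3

h'(x) = x^2 + (7/3)x + 4/3 = 0 at x = -4/3, -1.
Second-derivative test with h''(x) = 2x + 7/3: h''(-4/3) = -1/3 < 0 ⇒ local maximum; h''(-1) = 1/3 > 0 ⇒ local minimum.
So the local maximum value is h(-4/3) = -445/81.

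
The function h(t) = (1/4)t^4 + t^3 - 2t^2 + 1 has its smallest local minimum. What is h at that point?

-31

h'(t) = t^3 + 3t^2 - 4t = 0 at t = -4, 0, 1.
Since h''(t) = 3t^2 + 6t - 4, we get h''(-4) = 20 > 0 ⇒ local minimum; h''(0) = -4 < 0 ⇒ local maximum; h''(1) = 5 > 0 ⇒ local minimum.
The smallest local minimum is h(-4) = -31.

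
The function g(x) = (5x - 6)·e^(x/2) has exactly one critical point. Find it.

-4/5

By the product rule, g'(x) = ((5/2)x + 2)·e^(x/2). Since e^(x/2) > 0, the only critical point is x = -4/5.
g''(-4/5) has the same sign as 5/2 > 0, so this is a local minimum.
g(-4/5) = (-10)·e^(-2/5) ≈ -6.7032.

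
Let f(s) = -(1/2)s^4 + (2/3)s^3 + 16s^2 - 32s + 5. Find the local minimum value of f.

f'(s) = -2s^3 + 2s^2 + 32s - 32. Setting f'(s) = 0 gives s ∈ {-4, 1, 4}.
f''(s) = -6s^2 + 4s + 32. f''(-4) = -80 < 0 ⇒ local maximum; f''(1) = 30 > 0 ⇒ local minimum; f''(4) = -48 < 0 ⇒ local maximum.
So the local minimum value is f(1) = -65/6.

-65/6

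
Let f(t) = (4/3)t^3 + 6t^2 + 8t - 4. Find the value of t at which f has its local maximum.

-2

f'(t) = 4t^2 + 12t + 8. Setting f'(t) = 0 gives t ∈ {-2, -1}.
Since f''(t) = 8t + 12, we get f''(-2) = -4 < 0 ⇒ local maximum; f''(-1) = 4 > 0 ⇒ local minimum.
The local maximum is f(-2) = -20/3.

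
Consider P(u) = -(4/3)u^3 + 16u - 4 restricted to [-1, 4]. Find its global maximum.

P'(u) = -4u^2 + 16, whose only zero in [-1, 4] is u = 2.
Evaluating at the critical points and endpoints: P(-1) = -56/3, P(2) = 52/3, P(4) = -76/3.
Hence the absolute maximum is 52/3 at u = 2.

52/3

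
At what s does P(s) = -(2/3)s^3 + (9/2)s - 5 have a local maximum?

Critical points: P'(s) = -2s^2 + 9/2 vanishes at s = -3/2, 3/2.
P''(s) = -4s. P''(-3/2) = 6 > 0 ⇒ local minimum; P''(3/2) = -6 < 0 ⇒ local maximum.
The local maximum is P(3/2) = -1/2.

3/2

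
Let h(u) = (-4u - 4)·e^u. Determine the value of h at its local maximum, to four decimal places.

0.5413

h'(u) = (-4)·e^u + (-4u - 4)·1·e^u = (-4u - 8)·e^u. Since e^u > 0, the only critical point is u = -2.
h''(-2) has the same sign as -4 < 0, so this is a local maximum.
h(-2) = (4)·e^(-2) ≈ 0.5413.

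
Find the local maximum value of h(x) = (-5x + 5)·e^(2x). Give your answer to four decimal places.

6.7957

By the product rule, h'(x) = (-10x + 5)·e^(2x). Since e^(2x) > 0, the only critical point is x = 1/2.
h''(1/2) has the same sign as -10 < 0, so this is a local maximum.
h(1/2) = (5/2)·e^(1) ≈ 6.7957.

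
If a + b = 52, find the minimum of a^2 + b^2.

1352

With a + b = 52, a^2 + b^2 = a^2 + (52 − a)^2.
The derivative 2a − 2(52 − a) = 4a − 104 vanishes at a = 26; second derivative 4 > 0, a minimum.
The minimum is 2·(26)^2 = 1352.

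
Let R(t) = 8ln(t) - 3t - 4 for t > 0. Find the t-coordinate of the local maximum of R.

8/3

R'(t) = 8/t − 3 = 0 gives t = 8/3.
R''(t) = -8/t², which is negative for t > 0, so this is a local maximum.
R(8/3) = 8·ln(8/3) - 8 - 4 ≈ -4.1534.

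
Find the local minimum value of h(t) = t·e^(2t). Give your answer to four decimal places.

Differentiating with the product rule gives h'(t) = (2t + 1)·e^(2t). Since e^(2t) > 0, the only critical point is t = -1/2.
h''(-1/2) has the same sign as 2 > 0, so this is a local minimum.
h(-1/2) = (-1/2)·e^(-1) ≈ -0.1839.

-0.1839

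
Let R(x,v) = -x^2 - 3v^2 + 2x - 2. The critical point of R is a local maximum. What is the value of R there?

-1

∂R/∂x = -2x + 2 = 0 and ∂R/∂v = -6v = 0, so (x, v) = (1, 0).
The Hessian has R_{xx} = -2, R_{vv} = -6, R_{xv} = 0, giving D = 12 > 0 with R_{xx} < 0, so the point is a local maximum.
R(1, 0) = -1.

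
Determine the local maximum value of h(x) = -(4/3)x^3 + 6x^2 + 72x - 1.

Critical points: h'(x) = -4x^2 + 12x + 72 vanishes at x = -3, 6.
Since h''(x) = -8x + 12, we get h''(-3) = 36 > 0 ⇒ local minimum; h''(6) = -36 < 0 ⇒ local maximum.
Thus h has its local maximum at x = 6, with value 359.

359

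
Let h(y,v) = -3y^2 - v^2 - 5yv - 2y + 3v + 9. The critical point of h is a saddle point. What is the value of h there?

56/13

∂h/∂y = -6y - 5v - 2 = 0 and ∂h/∂v = -5y - 2v + 3 = 0, so (y, v) = (19/13, -28/13).
The Hessian has h_{yy} = -6, h_{vv} = -2, h_{yv} = -5, giving D = -13 < 0, so the point is a saddle point.
h(19/13, -28/13) = 56/13.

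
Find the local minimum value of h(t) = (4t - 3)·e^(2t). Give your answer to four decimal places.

h'(t) = 4·e^(2t) + (4t - 3)·2·e^(2t) = (8t - 2)·e^(2t). Since e^(2t) > 0, the only critical point is t = 1/4.
h''(1/4) has the same sign as 8 > 0, so this is a local minimum.
h(1/4) = (-2)·e^(1/2) ≈ -3.2974.

-3.2974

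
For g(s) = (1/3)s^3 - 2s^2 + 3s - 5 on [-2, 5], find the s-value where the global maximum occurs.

5

g'(s) = s^2 - 4s + 3, which vanishes at s = 1 and s = 3.
Compare values at every candidate in [-2, 5]: g(-2) = -65/3,  g(1) = -11/3,  g(3) = -5,  g(5) = 5/3.
The maximum over the interval is 5/3, attained at s = 5.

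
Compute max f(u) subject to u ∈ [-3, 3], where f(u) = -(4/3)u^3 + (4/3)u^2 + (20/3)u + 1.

29

Differentiating, f'(u) = -4u^2 + (8/3)u + 20/3; which vanishes at u = -1 and u = 5/3.
Compare values at every candidate in [-3, 3]: f(-3) = 29, f(-1) = -3, f(5/3) = 781/81, f(3) = -3.
Hence the absolute maximum is 29 at u = -3.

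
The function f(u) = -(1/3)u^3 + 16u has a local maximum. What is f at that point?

f'(u) = -u^2 + 16 = 0 at u = -4, 4.
Second-derivative test with f''(u) = -2u: f''(-4) = 8 > 0 ⇒ local minimum; f''(4) = -8 < 0 ⇒ local maximum.
So the local maximum value is f(4) = 128/3.

128/3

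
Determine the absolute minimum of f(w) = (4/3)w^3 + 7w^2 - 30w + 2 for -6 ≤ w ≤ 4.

f'(w) = 4w^2 + 14w - 30, which vanishes at w = -5 and w = 3/2.
Compare values at every candidate in [-6, 4]: f(-6) = 146; f(-5) = 481/3; f(3/2) = -91/4; f(4) = 238/3.
The minimum over the interval is -91/4, attained at w = 3/2.

-91/4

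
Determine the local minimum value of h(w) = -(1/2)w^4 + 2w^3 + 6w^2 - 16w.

Critical points: h'(w) = -2w^3 + 6w^2 + 12w - 16 vanishes at w = -2, 1, 4.
Since h''(w) = -6w^2 + 12w + 12, we get h''(-2) = -36 < 0 ⇒ local maximum; h''(1) = 18 > 0 ⇒ local minimum; h''(4) = -36 < 0 ⇒ local maximum.
So the local minimum value is h(1) = -17/2.

-17/2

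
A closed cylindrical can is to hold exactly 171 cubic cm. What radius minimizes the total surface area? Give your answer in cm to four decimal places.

3.0080

With radius r and height h, πr²h = 171 so h = 171/(πr²), and S(r) = 2πr² + 2πrh = 2πr² + 2·171/r.
S'(r) = 4πr − 2·171/r² = 0 ⇒ r³ = 171/(2π), so r ≈ 3.0080 and h = 2r ≈ 6.0159.
S''(r) = 4π + 4·171/r³ > 0, so this is the minimum; S ≈ 170.5475.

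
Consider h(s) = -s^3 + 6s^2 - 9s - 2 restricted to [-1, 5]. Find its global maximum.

14

h'(s) = -3s^2 + 12s - 9, which vanishes at s = 1 and s = 3.
Compare values at every candidate in [-1, 5]: h(-1) = 14,  h(1) = -6,  h(3) = -2,  h(5) = -22.
So the maximum is h(-1) = 14.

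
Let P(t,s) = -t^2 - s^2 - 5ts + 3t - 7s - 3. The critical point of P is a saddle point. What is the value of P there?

∂P/∂t = -2t - 5s + 3 = 0 and ∂P/∂s = -5t - 2s - 7 = 0, so (t, s) = (-41/21, 29/21).
The Hessian has P_{tt} = -2, P_{ss} = -2, P_{ts} = -5, giving D = -21 < 0, so the point is a saddle point.
P(-41/21, 29/21) = -226/21.

-226/21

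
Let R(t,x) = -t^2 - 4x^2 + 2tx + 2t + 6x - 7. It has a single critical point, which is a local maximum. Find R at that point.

∂R/∂t = -2t + 2x + 2 = 0 and ∂R/∂x = 2t - 8x + 6 = 0, so (t, x) = (7/3, 4/3).
The Hessian has R_{tt} = -2, R_{xx} = -8, R_{tx} = 2, giving D = 12 > 0 with R_{tt} < 0, so the point is a local maximum.
R(7/3, 4/3) = -2/3.

-2/3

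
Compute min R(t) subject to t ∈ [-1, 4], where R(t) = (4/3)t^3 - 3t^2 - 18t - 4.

-49

R'(t) = 4t^2 - 6t - 18, whose only zero in [-1, 4] is t = 3.
Compare values at every candidate in [-1, 4]: R(-1) = 29/3,  R(3) = -49,  R(4) = -116/3.
Hence the absolute minimum is -49 at t = 3.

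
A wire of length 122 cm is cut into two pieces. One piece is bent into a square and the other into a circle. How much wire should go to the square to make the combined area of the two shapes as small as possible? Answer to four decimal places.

Let x be the length used for the square. Square side x/4; circle radius (122−x)/(2π).
A(x) = (x/4)² + π·((122−x)/(2π))² = x²/16 + (122−x)²/(4π) for 0 ≤ x ≤ 122. A'(x) = x/8 − (122−x)/(2π) = 0 gives x = 4·122/(π+4) ≈ 68.3321.
A'' = 1/8 + 1/(2π) > 0, so this gives the minimum combined area; x ≈ 68.3321 cm to the square.

68.3321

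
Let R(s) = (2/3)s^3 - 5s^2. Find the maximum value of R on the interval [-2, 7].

R'(s) = 2s^2 - 10s, which vanishes at s = 0 and s = 5.
Candidates: R(-2) = -76/3; R(0) = 0; R(5) = -125/3; R(7) = -49/3.
Hence the absolute maximum is 0 at s = 0.

0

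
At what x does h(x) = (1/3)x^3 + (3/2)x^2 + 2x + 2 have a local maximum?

Critical points: h'(x) = x^2 + 3x + 2 vanishes at x = -2, -1.
Since h''(x) = 2x + 3, we get h''(-2) = -1 < 0 ⇒ local maximum; h''(-1) = 1 > 0 ⇒ local minimum.
Thus h has its local maximum at x = -2, with value 4/3.

-2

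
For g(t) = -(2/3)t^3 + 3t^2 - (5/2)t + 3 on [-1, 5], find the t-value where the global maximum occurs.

The derivative is -2t^2 + 6t - 5/2, which vanishes at t = 1/2 and t = 5/2.
Evaluating at the critical points and endpoints: g(-1) = 55/6; g(1/2) = 29/12; g(5/2) = 61/12; g(5) = -107/6.
The maximum over the interval is 55/6, attained at t = -1.

-1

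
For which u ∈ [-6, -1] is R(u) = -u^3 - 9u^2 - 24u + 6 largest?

R'(u) = -3u^2 - 18u - 24, which vanishes at u = -4 and u = -2.
Compare values at every candidate in [-6, -1]: R(-6) = 42,  R(-4) = 22,  R(-2) = 26,  R(-1) = 22.
So the maximum is R(-6) = 42.

-6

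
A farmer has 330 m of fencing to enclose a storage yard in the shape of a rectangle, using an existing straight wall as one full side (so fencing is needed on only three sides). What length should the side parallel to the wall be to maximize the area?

Let the sides perpendicular to the wall have length x and the parallel side y, so 2x + y = 330 and the area is A = xy = x(330 − 2x).
A'(x) = 330 − 4x = 0 gives x = 165/2, and A''(x) = −4 < 0 confirms a maximum.
Then y = 330 − 2·165/2 = 165 and A = 27225/2.

165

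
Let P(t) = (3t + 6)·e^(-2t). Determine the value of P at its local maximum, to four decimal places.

30.1283

Differentiating with the product rule gives P'(t) = (-6t - 9)·e^(-2t). Since e^(-2t) > 0, the only critical point is t = -3/2.
P''(-3/2) has the same sign as -6 < 0, so this is a local maximum.
P(-3/2) = (3/2)·e^(3) ≈ 30.1283.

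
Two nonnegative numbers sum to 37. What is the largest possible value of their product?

1369/4

With x + y = 37, the product is P(x) = x(37 − x).
P'(x) = 37 − 2x = 0 gives x = 37/2; P'' = −2 < 0, so this is the maximum.
P = 37/2·37/2 = 1369/4.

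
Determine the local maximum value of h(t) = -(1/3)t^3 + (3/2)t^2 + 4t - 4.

h'(t) = -t^2 + 3t + 4. Setting h'(t) = 0 gives t ∈ {-1, 4}.
Second-derivative test with h''(t) = -2t + 3: h''(-1) = 5 > 0 ⇒ local minimum; h''(4) = -5 < 0 ⇒ local maximum.
So the local maximum value is h(4) = 44/3.

44/3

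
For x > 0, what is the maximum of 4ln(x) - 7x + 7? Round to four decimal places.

0.7615

h'(x) = 4/x − 7 = 0 gives x = 4/7.
h''(x) = -4/x², which is negative for x > 0, so this is a local maximum.
h(4/7) = 4·ln(4/7) - 4 + 7 ≈ 0.7615.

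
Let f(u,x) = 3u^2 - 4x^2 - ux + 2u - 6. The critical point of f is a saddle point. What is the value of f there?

-310/49

∂f/∂u = 6u - x + 2 = 0 and ∂f/∂x = -u - 8x = 0, so (u, x) = (-16/49, 2/49).
The Hessian has f_{uu} = 6, f_{xx} = -8, f_{ux} = -1, giving D = -49 < 0, so the point is a saddle point.
f(-16/49, 2/49) = -310/49.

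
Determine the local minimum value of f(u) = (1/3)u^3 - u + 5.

13/3

f'(u) = u^2 - 1. Setting f'(u) = 0 gives u ∈ {-1, 1}.
Since f''(u) = 2u, we get f''(-1) = -2 < 0 ⇒ local maximum; f''(1) = 2 > 0 ⇒ local minimum.
Thus f has its local minimum at u = 1, with value 13/3.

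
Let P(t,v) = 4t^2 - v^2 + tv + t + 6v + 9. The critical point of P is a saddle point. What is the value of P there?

290/17

∂P/∂t = 8t + v + 1 = 0 and ∂P/∂v = t - 2v + 6 = 0, so (t, v) = (-8/17, 47/17).
The Hessian has P_{tt} = 8, P_{vv} = -2, P_{tv} = 1, giving D = -17 < 0, so the point is a saddle point.
P(-8/17, 47/17) = 290/17.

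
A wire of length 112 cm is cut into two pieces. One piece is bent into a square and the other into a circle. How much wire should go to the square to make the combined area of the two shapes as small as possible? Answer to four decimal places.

Let x be the length used for the square. Square side x/4; circle radius (112−x)/(2π).
A(x) = (x/4)² + π·((112−x)/(2π))² = x²/16 + (112−x)²/(4π) for 0 ≤ x ≤ 112. A'(x) = x/8 − (112−x)/(2π) = 0 gives x = 4·112/(π+4) ≈ 62.7311.
A'' = 1/8 + 1/(2π) > 0, so this gives the minimum combined area; x ≈ 62.7311 cm to the square.

62.7311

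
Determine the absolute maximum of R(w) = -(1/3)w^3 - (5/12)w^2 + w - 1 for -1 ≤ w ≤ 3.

-50/81

Differentiating, R'(w) = -w^2 - (5/6)w + 1; whose only zero in [-1, 3] is w = 2/3.
Compare values at every candidate in [-1, 3]: R(-1) = -25/12; R(2/3) = -50/81; R(3) = -43/4.
So the maximum is R(2/3) = -50/81.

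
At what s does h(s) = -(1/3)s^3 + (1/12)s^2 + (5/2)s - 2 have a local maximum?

h'(s) = -s^2 + (1/6)s + 5/2. Setting h'(s) = 0 gives s ∈ {-3/2, 5/3}.
h''(s) = -2s + 1/6. h''(-3/2) = 19/6 > 0 ⇒ local minimum; h''(5/3) = -19/6 < 0 ⇒ local maximum.
Thus h has its local maximum at s = 5/3, with value 277/324.

5/3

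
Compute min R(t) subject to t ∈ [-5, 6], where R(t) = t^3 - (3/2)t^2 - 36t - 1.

-105

Differentiating, R'(t) = 3t^2 - 3t - 36; which vanishes at t = -3 and t = 4.
Candidates: R(-5) = 33/2, R(-3) = 133/2, R(4) = -105, R(6) = -55.
The minimum over the interval is -105, attained at t = 4.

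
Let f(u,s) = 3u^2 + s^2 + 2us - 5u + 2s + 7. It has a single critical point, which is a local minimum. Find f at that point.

-1/8

∂f/∂u = 6u + 2s - 5 = 0 and ∂f/∂s = 2u + 2s + 2 = 0, so (u, s) = (7/4, -11/4).
The Hessian has f_{uu} = 6, f_{ss} = 2, f_{us} = 2, giving D = 8 > 0 with f_{uu} > 0, so the point is a local minimum.
f(7/4, -11/4) = -1/8.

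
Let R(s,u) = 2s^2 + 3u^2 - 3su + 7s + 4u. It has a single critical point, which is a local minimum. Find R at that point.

∂R/∂s = 4s - 3u + 7 = 0 and ∂R/∂u = -3s + 6u + 4 = 0, so (s, u) = (-18/5, -37/15).
The Hessian has R_{ss} = 4, R_{uu} = 6, R_{su} = -3, giving D = 15 > 0 with R_{ss} > 0, so the point is a local minimum.
R(-18/5, -37/15) = -263/15.

-263/15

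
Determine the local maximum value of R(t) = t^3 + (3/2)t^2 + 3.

7/2

R'(t) = 3t^2 + 3t. Setting R'(t) = 0 gives t ∈ {-1, 0}.
Second-derivative test with R''(t) = 6t + 3: R''(-1) = -3 < 0 ⇒ local maximum; R''(0) = 3 > 0 ⇒ local minimum.
The local maximum is R(-1) = 7/2.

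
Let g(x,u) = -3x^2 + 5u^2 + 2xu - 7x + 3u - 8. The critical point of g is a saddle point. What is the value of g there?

-63/16

∂g/∂x = -6x + 2u - 7 = 0 and ∂g/∂u = 2x + 10u + 3 = 0, so (x, u) = (-19/16, -1/16).
The Hessian has g_{xx} = -6, g_{uu} = 10, g_{xu} = 2, giving D = -64 < 0, so the point is a saddle point.
g(-19/16, -1/16) = -63/16.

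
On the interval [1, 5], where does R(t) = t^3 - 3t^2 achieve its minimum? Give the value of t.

2

R'(t) = 3t^2 - 6t, whose only zero in [1, 5] is t = 2.
Compare values at every candidate in [1, 5]: R(1) = -2, R(2) = -4, R(5) = 50.
Hence the absolute minimum is -4 at t = 2.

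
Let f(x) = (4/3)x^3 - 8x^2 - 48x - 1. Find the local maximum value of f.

157/3

f'(x) = 4x^2 - 16x - 48 = 0 at x = -2, 6.
Second-derivative test with f''(x) = 8x - 16: f''(-2) = -32 < 0 ⇒ local maximum; f''(6) = 32 > 0 ⇒ local minimum.
The local maximum is f(-2) = 157/3.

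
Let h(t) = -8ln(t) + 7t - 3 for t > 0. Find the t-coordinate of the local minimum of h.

8/7

h'(t) = -8/t + 7 = 0 gives t = 8/7.
h''(t) = 8/t², which is positive for t > 0, so this is a local minimum.
h(8/7) = -8·ln(8/7) + 8 - 3 ≈ 3.9317.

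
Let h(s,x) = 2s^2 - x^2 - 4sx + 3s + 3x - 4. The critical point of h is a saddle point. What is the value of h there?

∂h/∂s = 4s - 4x + 3 = 0 and ∂h/∂x = -4s - 2x + 3 = 0, so (s, x) = (1/4, 1).
The Hessian has h_{ss} = 4, h_{xx} = -2, h_{sx} = -4, giving D = -24 < 0, so the point is a saddle point.
h(1/4, 1) = -17/8.

-17/8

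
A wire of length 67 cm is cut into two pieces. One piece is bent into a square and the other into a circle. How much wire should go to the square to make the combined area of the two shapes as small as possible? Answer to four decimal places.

37.5266

Let x be the length used for the square. Square side x/4; circle radius (67−x)/(2π).
A(x) = (x/4)² + π·((67−x)/(2π))² = x²/16 + (67−x)²/(4π) for 0 ≤ x ≤ 67. A'(x) = x/8 − (67−x)/(2π) = 0 gives x = 4·67/(π+4) ≈ 37.5266.
A'' = 1/8 + 1/(2π) > 0, so this gives the minimum combined area; x ≈ 37.5266 cm to the square.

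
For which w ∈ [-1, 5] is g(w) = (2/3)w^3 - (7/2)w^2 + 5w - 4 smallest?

-1

g'(w) = 2w^2 - 7w + 5, which vanishes at w = 1 and w = 5/2.
Candidates: g(-1) = -79/6,  g(1) = -11/6,  g(5/2) = -71/24,  g(5) = 101/6.
Hence the absolute minimum is -79/6 at w = -1.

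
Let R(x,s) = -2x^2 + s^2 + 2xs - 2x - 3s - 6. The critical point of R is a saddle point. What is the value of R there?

-49/6

∂R/∂x = -4x + 2s - 2 = 0 and ∂R/∂s = 2x + 2s - 3 = 0, so (x, s) = (1/6, 4/3).
The Hessian has R_{xx} = -4, R_{ss} = 2, R_{xs} = 2, giving D = -12 < 0, so the point is a saddle point.
R(1/6, 4/3) = -49/6.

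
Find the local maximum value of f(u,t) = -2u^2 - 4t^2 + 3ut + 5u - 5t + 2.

121/23

∂f/∂u = -4u + 3t + 5 = 0 and ∂f/∂t = 3u - 8t - 5 = 0, so (u, t) = (25/23, -5/23).
The Hessian has f_{uu} = -4, f_{tt} = -8, f_{ut} = 3, giving D = 23 > 0 with f_{uu} < 0, so the point is a local maximum.
f(25/23, -5/23) = 121/23.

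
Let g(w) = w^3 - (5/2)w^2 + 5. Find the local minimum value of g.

145/54

g'(w) = 3w^2 - 5w = 0 at w = 0, 5/3.
Second-derivative test with g''(w) = 6w - 5: g''(0) = -5 < 0 ⇒ local maximum; g''(5/3) = 5 > 0 ⇒ local minimum.
So the local minimum value is g(5/3) = 145/54.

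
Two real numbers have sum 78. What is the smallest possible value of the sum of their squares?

3042

With a + b = 78, a^2 + b^2 = a^2 + (78 − a)^2.
The derivative 2a − 2(78 − a) = 4a − 156 vanishes at a = 39; second derivative 4 > 0, a minimum.
The minimum is 2·(39)^2 = 3042.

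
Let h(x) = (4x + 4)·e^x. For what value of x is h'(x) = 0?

-2

Differentiating with the product rule gives h'(x) = (4x + 8)·e^x. Since e^x > 0, the only critical point is x = -2.
h''(-2) has the same sign as 4 > 0, so this is a local minimum.
h(-2) = (-4)·e^(-2) ≈ -0.5413.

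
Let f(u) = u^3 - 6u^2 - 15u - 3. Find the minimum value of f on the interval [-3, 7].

-103

f'(u) = 3u^2 - 12u - 15, which vanishes at u = -1 and u = 5.
Compare values at every candidate in [-3, 7]: f(-3) = -39, f(-1) = 5, f(5) = -103, f(7) = -59.
The minimum over the interval is -103, attained at u = 5.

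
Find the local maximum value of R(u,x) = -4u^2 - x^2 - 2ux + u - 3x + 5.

∂R/∂u = -8u - 2x + 1 = 0 and ∂R/∂x = -2u - 2x - 3 = 0, so (u, x) = (2/3, -13/6).
The Hessian has R_{uu} = -8, R_{xx} = -2, R_{ux} = -2, giving D = 12 > 0 with R_{uu} < 0, so the point is a local maximum.
R(2/3, -13/6) = 103/12.

103/12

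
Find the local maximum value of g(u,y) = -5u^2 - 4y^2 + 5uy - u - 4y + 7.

489/55

∂g/∂u = -10u + 5y - 1 = 0 and ∂g/∂y = 5u - 8y - 4 = 0, so (u, y) = (-28/55, -9/11).
The Hessian has g_{uu} = -10, g_{yy} = -8, g_{uy} = 5, giving D = 55 > 0 with g_{uu} < 0, so the point is a local maximum.
g(-28/55, -9/11) = 489/55.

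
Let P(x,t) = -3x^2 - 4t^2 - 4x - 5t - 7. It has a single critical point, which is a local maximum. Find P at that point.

-197/48

∂P/∂x = -6x - 4 = 0 and ∂P/∂t = -8t - 5 = 0, so (x, t) = (-2/3, -5/8).
The Hessian has P_{xx} = -6, P_{tt} = -8, P_{xt} = 0, giving D = 48 > 0 with P_{xx} < 0, so the point is a local maximum.
P(-2/3, -5/8) = -197/48.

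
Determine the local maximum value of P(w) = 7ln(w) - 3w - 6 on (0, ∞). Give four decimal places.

P'(w) = 7/w − 3 = 0 gives w = 7/3.
P''(w) = -7/w², which is negative for w > 0, so this is a local maximum.
P(7/3) = 7·ln(7/3) - 7 - 6 ≈ -7.0689.

-7.0689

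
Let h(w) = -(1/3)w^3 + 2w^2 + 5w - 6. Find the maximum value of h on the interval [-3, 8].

82/3

The derivative is -w^2 + 4w + 5, which vanishes at w = -1 and w = 5.
Compare values at every candidate in [-3, 8]: h(-3) = 6,  h(-1) = -26/3,  h(5) = 82/3,  h(8) = -26/3.
The maximum over the interval is 82/3, attained at w = 5.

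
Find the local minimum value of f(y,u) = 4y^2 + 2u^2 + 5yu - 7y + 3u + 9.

∂f/∂y = 8y + 5u - 7 = 0 and ∂f/∂u = 5y + 4u + 3 = 0, so (y, u) = (43/7, -59/7).
The Hessian has f_{yy} = 8, f_{uu} = 4, f_{yu} = 5, giving D = 7 > 0 with f_{yy} > 0, so the point is a local minimum.
f(43/7, -59/7) = -176/7.

-176/7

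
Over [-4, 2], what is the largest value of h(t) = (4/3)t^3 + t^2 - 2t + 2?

h'(t) = 4t^2 + 2t - 2, which vanishes at t = -1 and t = 1/2.
Candidates: h(-4) = -178/3; h(-1) = 11/3; h(1/2) = 17/12; h(2) = 38/3.
The maximum over the interval is 38/3, attained at t = 2.

38/3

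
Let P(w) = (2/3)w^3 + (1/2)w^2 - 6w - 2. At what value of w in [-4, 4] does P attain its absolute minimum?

-4

The derivative is 2w^2 + w - 6, which vanishes at w = -2 and w = 3/2.
Candidates: P(-4) = -38/3,  P(-2) = 20/3,  P(3/2) = -61/8,  P(4) = 74/3.
Hence the absolute minimum is -38/3 at w = -4.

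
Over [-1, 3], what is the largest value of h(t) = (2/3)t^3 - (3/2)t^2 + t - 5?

Differentiating, h'(t) = 2t^2 - 3t + 1; which vanishes at t = 1/2 and t = 1.
Candidates: h(-1) = -49/6; h(1/2) = -115/24; h(1) = -29/6; h(3) = 5/2.
The maximum over the interval is 5/2, attained at t = 3.

5/2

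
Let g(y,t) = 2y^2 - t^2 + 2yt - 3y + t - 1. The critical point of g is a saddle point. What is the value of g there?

∂g/∂y = 4y + 2t - 3 = 0 and ∂g/∂t = 2y - 2t + 1 = 0, so (y, t) = (1/3, 5/6).
The Hessian has g_{yy} = 4, g_{tt} = -2, g_{yt} = 2, giving D = -12 < 0, so the point is a saddle point.
g(1/3, 5/6) = -13/12.

-13/12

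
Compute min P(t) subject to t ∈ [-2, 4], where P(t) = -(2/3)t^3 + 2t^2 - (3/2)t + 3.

The derivative is -2t^2 + 4t - 3/2, which vanishes at t = 1/2 and t = 3/2.
Compare values at every candidate in [-2, 4]: P(-2) = 58/3,  P(1/2) = 8/3,  P(3/2) = 3,  P(4) = -41/3.
So the minimum is P(4) = -41/3.

-41/3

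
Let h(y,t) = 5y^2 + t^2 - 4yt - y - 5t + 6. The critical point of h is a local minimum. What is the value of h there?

-61/2

∂h/∂y = 10y - 4t - 1 = 0 and ∂h/∂t = -4y + 2t - 5 = 0, so (y, t) = (11/2, 27/2).
The Hessian has h_{yy} = 10, h_{tt} = 2, h_{yt} = -4, giving D = 4 > 0 with h_{yy} > 0, so the point is a local minimum.
h(11/2, 27/2) = -61/2.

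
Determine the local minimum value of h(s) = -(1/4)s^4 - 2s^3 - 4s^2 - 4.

-8

h'(s) = -s^3 - 6s^2 - 8s. Setting h'(s) = 0 gives s ∈ {-4, -2, 0}.
Second-derivative test with h''(s) = -3s^2 - 12s - 8: h''(-4) = -8 < 0 ⇒ local maximum; h''(-2) = 4 > 0 ⇒ local minimum; h''(0) = -8 < 0 ⇒ local maximum.
So the local minimum value is h(-2) = -8.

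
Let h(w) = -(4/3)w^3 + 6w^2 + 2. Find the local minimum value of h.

h'(w) = -4w^2 + 12w = 0 at w = 0, 3.
Since h''(w) = -8w + 12, we get h''(0) = 12 > 0 ⇒ local minimum; h''(3) = -12 < 0 ⇒ local maximum.
Thus h has its local minimum at w = 0, with value 2.

2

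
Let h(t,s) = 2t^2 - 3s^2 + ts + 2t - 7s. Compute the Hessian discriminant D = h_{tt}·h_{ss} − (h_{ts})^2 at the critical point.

∂h/∂t = 4t + s + 2 = 0 and ∂h/∂s = t - 6s - 7 = 0, so (t, s) = (-1/5, -6/5).
The Hessian has h_{tt} = 4, h_{ss} = -6, h_{ts} = 1, giving D = -25 < 0, so the point is a saddle point.
D = (4)·(-6) − (1)^2 = -25.

-25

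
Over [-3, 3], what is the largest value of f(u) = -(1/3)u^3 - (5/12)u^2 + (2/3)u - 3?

1/4

Differentiating, f'(u) = -u^2 - (5/6)u + 2/3; which vanishes at u = -4/3 and u = 1/2.
Evaluating at the critical points and endpoints: f(-3) = 1/4,  f(-4/3) = -311/81,  f(1/2) = -45/16,  f(3) = -55/4.
So the maximum is f(-3) = 1/4.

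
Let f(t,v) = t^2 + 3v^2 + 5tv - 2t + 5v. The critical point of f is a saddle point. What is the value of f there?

∂f/∂t = 2t + 5v - 2 = 0 and ∂f/∂v = 5t + 6v + 5 = 0, so (t, v) = (-37/13, 20/13).
The Hessian has f_{tt} = 2, f_{vv} = 6, f_{tv} = 5, giving D = -13 < 0, so the point is a saddle point.
f(-37/13, 20/13) = 87/13.

87/13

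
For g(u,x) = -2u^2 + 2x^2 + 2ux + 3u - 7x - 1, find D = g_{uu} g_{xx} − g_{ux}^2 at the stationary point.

-20

∂g/∂u = -4u + 2x + 3 = 0 and ∂g/∂x = 2u + 4x - 7 = 0, so (u, x) = (13/10, 11/10).
The Hessian has g_{uu} = -4, g_{xx} = 4, g_{ux} = 2, giving D = -20 < 0, so the point is a saddle point.
D = (-4)·(4) − (2)^2 = -20.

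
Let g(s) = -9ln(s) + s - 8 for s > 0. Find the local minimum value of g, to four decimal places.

g'(s) = -9/s + 1 = 0 gives s = 9.
g''(s) = 9/s², which is positive for s > 0, so this is a local minimum.
g(9) = -9·ln(9) + 9 - 8 ≈ -18.7750.

-18.7750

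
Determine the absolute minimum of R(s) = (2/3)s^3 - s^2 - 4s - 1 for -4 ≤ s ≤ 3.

The derivative is 2s^2 - 2s - 4, which vanishes at s = -1 and s = 2.
Evaluating at the critical points and endpoints: R(-4) = -131/3, R(-1) = 4/3, R(2) = -23/3, R(3) = -4.
The minimum over the interval is -131/3, attained at s = -4.

-131/3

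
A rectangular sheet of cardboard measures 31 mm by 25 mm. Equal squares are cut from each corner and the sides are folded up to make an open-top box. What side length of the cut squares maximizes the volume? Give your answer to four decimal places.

With cut size x, the volume is V(x) = x(31 − 2x)(25 − 2x) for 0 < x < 12.5.
V'(x) = 12x^2 − 224x + 775. Setting V'(x) = 0 gives x ≈ 4.5870 (the root in (0, 12.5)).
V''(x) = 24x − 224 is negative there, so this is the maximum; V ≈ 1584.4336.

4.5870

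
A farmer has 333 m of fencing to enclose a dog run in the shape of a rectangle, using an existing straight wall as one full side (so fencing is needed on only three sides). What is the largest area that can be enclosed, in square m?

Let the sides perpendicular to the wall have length x and the parallel side y, so 2x + y = 333 and the area is A = xy = x(333 − 2x).
A'(x) = 333 − 4x = 0 gives x = 333/4, and A''(x) = −4 < 0 confirms a maximum.
Then y = 333 − 2·333/4 = 333/2 and A = 110889/8.

110889/8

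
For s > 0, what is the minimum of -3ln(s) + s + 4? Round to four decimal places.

3.7042

f'(s) = -3/s + 1 = 0 gives s = 3.
f''(s) = 3/s², which is positive for s > 0, so this is a local minimum.
f(3) = -3·ln(3) + 3 + 4 ≈ 3.7042.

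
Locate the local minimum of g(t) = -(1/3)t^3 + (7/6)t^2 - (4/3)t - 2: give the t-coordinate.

Critical points: g'(t) = -t^2 + (7/3)t - 4/3 vanishes at t = 1, 4/3.
Since g''(t) = -2t + 7/3, we get g''(1) = 1/3 > 0 ⇒ local minimum; g''(4/3) = -1/3 < 0 ⇒ local maximum.
Thus g has its local minimum at t = 1, with value -5/2.

1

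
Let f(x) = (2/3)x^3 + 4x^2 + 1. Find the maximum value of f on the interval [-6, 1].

67/3

The derivative is 2x^2 + 8x, which vanishes at x = -4 and x = 0.
Candidates: f(-6) = 1; f(-4) = 67/3; f(0) = 1; f(1) = 17/3.
Hence the absolute maximum is 67/3 at x = -4.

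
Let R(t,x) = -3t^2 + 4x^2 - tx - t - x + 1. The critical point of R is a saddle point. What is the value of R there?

∂R/∂t = -6t - x - 1 = 0 and ∂R/∂x = -t + 8x - 1 = 0, so (t, x) = (-9/49, 5/49).
The Hessian has R_{tt} = -6, R_{xx} = 8, R_{tx} = -1, giving D = -49 < 0, so the point is a saddle point.
R(-9/49, 5/49) = 51/49.

51/49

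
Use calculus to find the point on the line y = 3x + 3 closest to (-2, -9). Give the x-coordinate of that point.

-19/5

Minimize D(x)^2 = (x + 2)^2 + (3x + 12)^2.
d/dx[D^2] = 2(x + 2) + 2·3·(3x + 12) = 0 ⇒ x = -19/5.
Then y = -42/5 and the distance is √(18/5) ≈ 1.8974.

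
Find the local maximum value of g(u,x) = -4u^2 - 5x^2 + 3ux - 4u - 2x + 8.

688/71

∂g/∂u = -8u + 3x - 4 = 0 and ∂g/∂x = 3u - 10x - 2 = 0, so (u, x) = (-46/71, -28/71).
The Hessian has g_{uu} = -8, g_{xx} = -10, g_{ux} = 3, giving D = 71 > 0 with g_{uu} < 0, so the point is a local maximum.
g(-46/71, -28/71) = 688/71.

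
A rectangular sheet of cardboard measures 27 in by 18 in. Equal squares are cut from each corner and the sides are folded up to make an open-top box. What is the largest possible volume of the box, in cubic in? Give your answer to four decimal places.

With cut size x, the volume is V(x) = x(27 − 2x)(18 − 2x) for 0 < x < 9.
V'(x) = 12x^2 − 180x + 486. Setting V'(x) = 0 gives x ≈ 3.5314 (the root in (0, 9)).
V''(x) = 24x − 180 is negative there, so this is the maximum; V ≈ 770.0470.

770.0470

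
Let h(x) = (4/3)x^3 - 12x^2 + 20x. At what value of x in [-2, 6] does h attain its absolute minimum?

The derivative is 4x^2 - 24x + 20, which vanishes at x = 1 and x = 5.
Compare values at every candidate in [-2, 6]: h(-2) = -296/3; h(1) = 28/3; h(5) = -100/3; h(6) = -24.
Hence the absolute minimum is -296/3 at x = -2.

-2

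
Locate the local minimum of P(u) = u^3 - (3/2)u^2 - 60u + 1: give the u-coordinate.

5

Critical points: P'(u) = 3u^2 - 3u - 60 vanishes at u = -4, 5.
P''(u) = 6u - 3. P''(-4) = -27 < 0 ⇒ local maximum; P''(5) = 27 > 0 ⇒ local minimum.
So the local minimum value is P(5) = -423/2.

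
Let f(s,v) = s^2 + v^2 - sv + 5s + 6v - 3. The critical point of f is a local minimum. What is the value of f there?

∂f/∂s = 2s - v + 5 = 0 and ∂f/∂v = -s + 2v + 6 = 0, so (s, v) = (-16/3, -17/3).
The Hessian has f_{ss} = 2, f_{vv} = 2, f_{sv} = -1, giving D = 3 > 0 with f_{ss} > 0, so the point is a local minimum.
f(-16/3, -17/3) = -100/3.

-100/3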